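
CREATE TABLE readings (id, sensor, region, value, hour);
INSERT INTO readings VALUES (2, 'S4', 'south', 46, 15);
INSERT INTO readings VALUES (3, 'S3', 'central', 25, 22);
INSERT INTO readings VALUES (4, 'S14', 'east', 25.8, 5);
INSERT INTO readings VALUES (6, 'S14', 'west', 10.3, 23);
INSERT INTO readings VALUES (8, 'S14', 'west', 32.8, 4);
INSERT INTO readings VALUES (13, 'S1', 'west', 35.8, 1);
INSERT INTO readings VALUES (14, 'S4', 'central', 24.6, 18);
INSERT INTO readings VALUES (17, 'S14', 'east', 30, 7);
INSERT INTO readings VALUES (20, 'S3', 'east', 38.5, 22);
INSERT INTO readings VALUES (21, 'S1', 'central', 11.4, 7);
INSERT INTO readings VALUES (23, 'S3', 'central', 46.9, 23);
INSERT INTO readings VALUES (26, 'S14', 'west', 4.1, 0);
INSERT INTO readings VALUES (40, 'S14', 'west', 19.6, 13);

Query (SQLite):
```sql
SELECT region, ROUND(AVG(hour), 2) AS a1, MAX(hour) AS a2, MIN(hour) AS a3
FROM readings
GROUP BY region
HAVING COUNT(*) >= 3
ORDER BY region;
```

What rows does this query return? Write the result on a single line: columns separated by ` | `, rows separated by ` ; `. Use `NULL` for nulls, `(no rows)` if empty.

central | 17.5 | 23 | 7 ; east | 11.33 | 22 | 5 ; west | 8.2 | 23 | 0

Group readings by region.
Per group compute: ROUND(AVG(hour), 2), MAX(hour), MIN(hour).
HAVING: drop groups with fewer than 3 rows.
  central: ids {3, 14, 21, 23} → ROUND(AVG(hour), 2)=17.5, MAX(hour)=23, MIN(hour)=7
  east: ids {4, 17, 20} → ROUND(AVG(hour), 2)=11.33, MAX(hour)=22, MIN(hour)=5
  south: ids {2} → ROUND(AVG(hour), 2)=15, MAX(hour)=15, MIN(hour)=15
  west: ids {6, 8, 13, 26, 40} → ROUND(AVG(hour), 2)=8.2, MAX(hour)=23, MIN(hour)=0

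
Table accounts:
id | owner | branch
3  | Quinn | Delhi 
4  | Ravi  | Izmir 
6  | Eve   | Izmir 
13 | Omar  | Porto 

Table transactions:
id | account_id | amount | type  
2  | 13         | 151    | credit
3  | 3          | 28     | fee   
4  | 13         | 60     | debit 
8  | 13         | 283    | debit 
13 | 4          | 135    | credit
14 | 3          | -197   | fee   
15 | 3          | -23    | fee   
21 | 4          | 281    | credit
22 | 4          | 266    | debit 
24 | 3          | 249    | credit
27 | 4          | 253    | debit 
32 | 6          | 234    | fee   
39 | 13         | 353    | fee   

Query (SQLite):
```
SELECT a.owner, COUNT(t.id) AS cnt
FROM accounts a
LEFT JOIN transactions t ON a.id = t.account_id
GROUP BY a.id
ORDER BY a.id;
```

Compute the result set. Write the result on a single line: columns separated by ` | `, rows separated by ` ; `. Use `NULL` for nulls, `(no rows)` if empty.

LEFT JOIN keeps every accounts row; unmatched ones get NULL for transactions columns.
Group by accounts.id and compute COUNT(t.id). COUNT(col) of an all-NULL group is 0.
  3: ids {3, 14, 15, 24} → COUNT(t.id)=4
  4: ids {13, 21, 22, 27} → COUNT(t.id)=4
  6: ids {32} → COUNT(t.id)=1
  13: ids {2, 4, 8, 39} → COUNT(t.id)=4

Quinn | 4 ; Ravi | 4 ; Eve | 1 ; Omar | 4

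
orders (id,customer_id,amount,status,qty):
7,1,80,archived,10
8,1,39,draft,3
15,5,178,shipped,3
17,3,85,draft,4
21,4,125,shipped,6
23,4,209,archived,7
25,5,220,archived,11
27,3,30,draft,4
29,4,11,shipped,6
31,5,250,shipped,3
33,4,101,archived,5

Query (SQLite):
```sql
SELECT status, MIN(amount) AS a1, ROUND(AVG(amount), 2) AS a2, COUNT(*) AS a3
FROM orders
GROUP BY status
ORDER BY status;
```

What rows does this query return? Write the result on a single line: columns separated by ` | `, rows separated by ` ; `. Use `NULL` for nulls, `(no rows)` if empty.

archived | 80 | 152.5 | 4 ; draft | 30 | 51.33 | 3 ; shipped | 11 | 141 | 4

Group orders by status.
Per group compute: MIN(amount), ROUND(AVG(amount), 2), COUNT(*).
  archived: ids {7, 23, 25, 33} → MIN(amount)=80, ROUND(AVG(amount), 2)=152.5, COUNT(*)=4
  draft: ids {8, 17, 27} → MIN(amount)=30, ROUND(AVG(amount), 2)=51.33, COUNT(*)=3
  shipped: ids {15, 21, 29, 31} → MIN(amount)=11, ROUND(AVG(amount), 2)=141, COUNT(*)=4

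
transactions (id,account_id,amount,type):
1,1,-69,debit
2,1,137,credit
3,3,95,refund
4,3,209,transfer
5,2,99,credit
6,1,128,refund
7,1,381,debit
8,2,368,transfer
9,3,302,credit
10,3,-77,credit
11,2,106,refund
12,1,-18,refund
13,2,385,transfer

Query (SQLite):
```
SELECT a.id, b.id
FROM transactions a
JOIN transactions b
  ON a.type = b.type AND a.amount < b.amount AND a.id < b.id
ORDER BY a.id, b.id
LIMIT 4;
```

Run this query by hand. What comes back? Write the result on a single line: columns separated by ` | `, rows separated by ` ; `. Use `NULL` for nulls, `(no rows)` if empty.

1 | 7 ; 2 | 9 ; 3 | 6 ; 3 | 11

Pairs (a,b) with same type, a.amount < b.amount, a.id < b.id.
type groups: credit:{2,5,9,10} debit:{1,7} refund:{3,6,11,12} transfer:{4,8,13}
Ordered by (a.id, b.id); first 4.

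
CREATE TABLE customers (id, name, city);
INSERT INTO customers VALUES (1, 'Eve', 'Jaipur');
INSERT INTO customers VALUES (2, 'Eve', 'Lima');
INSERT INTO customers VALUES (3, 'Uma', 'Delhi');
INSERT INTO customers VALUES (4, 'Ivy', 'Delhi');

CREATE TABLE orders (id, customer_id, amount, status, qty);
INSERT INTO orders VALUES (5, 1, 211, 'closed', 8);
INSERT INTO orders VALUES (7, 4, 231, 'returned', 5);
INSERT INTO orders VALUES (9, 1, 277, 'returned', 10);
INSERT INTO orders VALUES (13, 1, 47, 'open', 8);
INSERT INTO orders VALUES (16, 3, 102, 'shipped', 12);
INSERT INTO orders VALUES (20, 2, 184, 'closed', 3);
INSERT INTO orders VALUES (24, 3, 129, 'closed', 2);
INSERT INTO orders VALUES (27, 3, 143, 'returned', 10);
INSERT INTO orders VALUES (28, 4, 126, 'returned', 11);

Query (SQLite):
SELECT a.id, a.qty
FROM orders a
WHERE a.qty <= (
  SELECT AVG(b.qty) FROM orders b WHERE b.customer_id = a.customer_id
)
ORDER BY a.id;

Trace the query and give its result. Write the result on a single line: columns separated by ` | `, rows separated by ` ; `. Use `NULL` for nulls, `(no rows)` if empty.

5 | 8 ; 7 | 5 ; 13 | 8 ; 20 | 3 ; 24 | 2

For each orders row a, compute AVG(qty) over rows sharing a.customer_id.
Keep row a if a.qty <= that per-group AVG.
  customer_id=1: AVG(qty) = 8.666667
  customer_id=2: AVG(qty) = 3.0
  customer_id=3: AVG(qty) = 8.0
  customer_id=4: AVG(qty) = 8.0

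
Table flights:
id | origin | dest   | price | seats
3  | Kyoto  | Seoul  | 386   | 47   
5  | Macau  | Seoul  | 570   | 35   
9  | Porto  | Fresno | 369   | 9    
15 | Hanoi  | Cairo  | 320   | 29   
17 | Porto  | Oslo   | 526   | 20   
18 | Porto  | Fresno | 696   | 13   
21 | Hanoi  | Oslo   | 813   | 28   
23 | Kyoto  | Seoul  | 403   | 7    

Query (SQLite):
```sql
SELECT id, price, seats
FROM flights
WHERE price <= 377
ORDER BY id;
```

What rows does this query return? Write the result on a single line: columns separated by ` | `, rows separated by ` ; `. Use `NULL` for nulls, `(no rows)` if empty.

price <= 377: ids {9, 15}

9 | 369 | 9 ; 15 | 320 | 29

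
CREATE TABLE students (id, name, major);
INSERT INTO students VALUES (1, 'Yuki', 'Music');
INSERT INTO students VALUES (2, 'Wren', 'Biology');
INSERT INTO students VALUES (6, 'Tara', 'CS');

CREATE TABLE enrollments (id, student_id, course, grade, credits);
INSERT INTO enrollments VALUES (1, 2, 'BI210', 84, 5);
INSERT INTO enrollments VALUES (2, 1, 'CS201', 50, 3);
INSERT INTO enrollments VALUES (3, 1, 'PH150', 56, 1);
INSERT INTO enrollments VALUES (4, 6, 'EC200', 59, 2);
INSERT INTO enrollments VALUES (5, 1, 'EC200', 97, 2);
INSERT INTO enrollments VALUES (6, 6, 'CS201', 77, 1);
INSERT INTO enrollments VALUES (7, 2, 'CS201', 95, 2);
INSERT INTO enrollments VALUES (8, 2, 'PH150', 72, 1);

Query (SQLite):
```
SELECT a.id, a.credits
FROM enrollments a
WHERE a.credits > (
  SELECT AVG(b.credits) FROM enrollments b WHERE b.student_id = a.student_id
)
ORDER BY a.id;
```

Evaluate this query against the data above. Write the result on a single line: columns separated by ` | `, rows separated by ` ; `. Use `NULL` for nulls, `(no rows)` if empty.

For each enrollments row a, compute AVG(credits) over rows sharing a.student_id.
Keep row a if a.credits > that per-group AVG.
  student_id=1: AVG(credits) = 2.0
  student_id=2: AVG(credits) = 2.666667
  student_id=6: AVG(credits) = 1.5

1 | 5 ; 2 | 3 ; 4 | 2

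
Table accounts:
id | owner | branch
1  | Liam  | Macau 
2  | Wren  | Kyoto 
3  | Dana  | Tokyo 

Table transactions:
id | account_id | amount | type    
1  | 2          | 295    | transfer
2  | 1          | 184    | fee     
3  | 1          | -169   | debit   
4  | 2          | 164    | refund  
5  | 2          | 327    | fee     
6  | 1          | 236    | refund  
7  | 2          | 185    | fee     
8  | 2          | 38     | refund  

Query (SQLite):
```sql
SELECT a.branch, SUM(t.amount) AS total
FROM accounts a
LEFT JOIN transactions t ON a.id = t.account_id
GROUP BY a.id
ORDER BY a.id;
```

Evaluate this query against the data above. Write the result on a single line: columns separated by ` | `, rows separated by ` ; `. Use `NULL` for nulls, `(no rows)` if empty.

LEFT JOIN keeps every accounts row; unmatched ones get NULL for transactions columns.
Group by accounts.id and compute SUM(t.amount). SUM over an all-NULL group is NULL.
  1: ids {2, 3, 6} → SUM(t.amount)=251
  2: ids {1, 4, 5, 7, 8} → SUM(t.amount)=1009
  3: ids {—} → SUM(t.amount)=NULL

Macau | 251 ; Kyoto | 1009 ; Tokyo | NULL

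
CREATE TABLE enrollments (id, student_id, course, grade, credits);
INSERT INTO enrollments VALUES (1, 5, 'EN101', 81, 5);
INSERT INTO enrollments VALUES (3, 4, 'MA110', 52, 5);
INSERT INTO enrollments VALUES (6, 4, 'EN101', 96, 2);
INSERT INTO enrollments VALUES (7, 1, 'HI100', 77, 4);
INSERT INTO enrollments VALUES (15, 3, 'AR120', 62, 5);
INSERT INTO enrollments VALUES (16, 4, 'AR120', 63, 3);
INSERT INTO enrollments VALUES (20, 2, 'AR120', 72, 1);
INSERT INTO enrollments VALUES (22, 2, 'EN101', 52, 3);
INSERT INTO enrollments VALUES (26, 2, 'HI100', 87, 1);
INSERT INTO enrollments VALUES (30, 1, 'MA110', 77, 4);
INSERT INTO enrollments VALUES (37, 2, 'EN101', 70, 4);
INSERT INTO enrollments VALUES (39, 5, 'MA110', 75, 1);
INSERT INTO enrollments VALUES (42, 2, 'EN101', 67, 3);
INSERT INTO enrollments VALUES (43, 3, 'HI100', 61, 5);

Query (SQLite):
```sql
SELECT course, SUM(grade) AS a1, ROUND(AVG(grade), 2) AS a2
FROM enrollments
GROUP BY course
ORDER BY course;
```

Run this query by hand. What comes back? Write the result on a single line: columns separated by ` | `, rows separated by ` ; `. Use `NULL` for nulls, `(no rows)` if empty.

AR120 | 197 | 65.67 ; EN101 | 366 | 73.2 ; HI100 | 225 | 75 ; MA110 | 204 | 68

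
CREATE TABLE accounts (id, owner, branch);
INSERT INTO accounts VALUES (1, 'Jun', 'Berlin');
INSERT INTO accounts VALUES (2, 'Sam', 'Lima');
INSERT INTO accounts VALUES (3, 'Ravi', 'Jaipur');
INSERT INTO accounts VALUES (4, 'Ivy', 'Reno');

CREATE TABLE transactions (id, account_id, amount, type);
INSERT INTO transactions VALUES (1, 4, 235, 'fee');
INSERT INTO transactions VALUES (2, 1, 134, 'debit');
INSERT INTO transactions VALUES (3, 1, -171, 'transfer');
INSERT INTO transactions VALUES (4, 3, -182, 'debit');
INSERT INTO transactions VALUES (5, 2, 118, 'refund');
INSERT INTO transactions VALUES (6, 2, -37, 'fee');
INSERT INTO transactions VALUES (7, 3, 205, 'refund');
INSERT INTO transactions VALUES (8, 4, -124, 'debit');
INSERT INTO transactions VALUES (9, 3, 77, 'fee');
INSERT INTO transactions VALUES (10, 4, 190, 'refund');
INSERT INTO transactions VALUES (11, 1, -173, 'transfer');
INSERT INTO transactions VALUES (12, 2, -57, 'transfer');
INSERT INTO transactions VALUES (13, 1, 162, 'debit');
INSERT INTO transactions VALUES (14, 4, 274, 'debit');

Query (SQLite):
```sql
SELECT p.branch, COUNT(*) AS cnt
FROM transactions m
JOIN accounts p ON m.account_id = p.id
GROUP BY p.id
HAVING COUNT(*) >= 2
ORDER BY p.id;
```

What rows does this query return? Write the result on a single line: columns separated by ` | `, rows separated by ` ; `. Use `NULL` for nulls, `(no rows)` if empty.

Berlin | 4 ; Lima | 3 ; Jaipur | 3 ; Reno | 4

Join each transactions row to its accounts via account_id.
Group joined rows by accounts.id; compute COUNT(*) per group.
HAVING: keep groups with count ≥ 2.
  1: ids {2, 3, 11, 13} → COUNT(*)=4
  2: ids {5, 6, 12} → COUNT(*)=3
  3: ids {4, 7, 9} → COUNT(*)=3
  4: ids {1, 8, 10, 14} → COUNT(*)=4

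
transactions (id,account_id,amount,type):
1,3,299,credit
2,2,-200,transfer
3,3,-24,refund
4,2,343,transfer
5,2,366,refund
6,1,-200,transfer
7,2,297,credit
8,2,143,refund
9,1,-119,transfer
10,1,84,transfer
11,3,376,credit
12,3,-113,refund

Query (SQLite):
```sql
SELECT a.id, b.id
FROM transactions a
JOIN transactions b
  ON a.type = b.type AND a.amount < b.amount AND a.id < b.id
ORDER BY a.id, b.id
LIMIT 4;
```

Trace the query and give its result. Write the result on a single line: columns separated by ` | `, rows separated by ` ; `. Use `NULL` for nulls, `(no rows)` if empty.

Pairs (a,b) with same type, a.amount < b.amount, a.id < b.id.
type groups: credit:{1,7,11} refund:{3,5,8,12} transfer:{2,4,6,9,10}
Ordered by (a.id, b.id); first 4.

1 | 11 ; 2 | 4 ; 2 | 9 ; 2 | 10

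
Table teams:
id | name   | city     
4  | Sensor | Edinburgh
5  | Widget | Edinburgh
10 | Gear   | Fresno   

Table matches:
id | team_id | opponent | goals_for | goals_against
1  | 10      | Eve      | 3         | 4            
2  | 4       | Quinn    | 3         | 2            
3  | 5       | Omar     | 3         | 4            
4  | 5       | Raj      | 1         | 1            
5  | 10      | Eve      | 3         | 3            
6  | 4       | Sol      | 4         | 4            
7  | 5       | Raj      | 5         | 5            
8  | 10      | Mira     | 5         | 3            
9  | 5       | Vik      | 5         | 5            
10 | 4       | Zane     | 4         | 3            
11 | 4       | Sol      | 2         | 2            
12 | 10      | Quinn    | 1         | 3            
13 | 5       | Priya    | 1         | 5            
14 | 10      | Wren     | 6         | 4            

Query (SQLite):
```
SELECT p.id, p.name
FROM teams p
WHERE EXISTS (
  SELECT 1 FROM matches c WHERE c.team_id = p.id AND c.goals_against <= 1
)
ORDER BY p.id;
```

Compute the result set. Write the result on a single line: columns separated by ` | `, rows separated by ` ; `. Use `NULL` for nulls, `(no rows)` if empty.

For each teams row, check whether any matches with matching team_id has goals_against <= 1.
Keep rows where that is true.

5 | Widget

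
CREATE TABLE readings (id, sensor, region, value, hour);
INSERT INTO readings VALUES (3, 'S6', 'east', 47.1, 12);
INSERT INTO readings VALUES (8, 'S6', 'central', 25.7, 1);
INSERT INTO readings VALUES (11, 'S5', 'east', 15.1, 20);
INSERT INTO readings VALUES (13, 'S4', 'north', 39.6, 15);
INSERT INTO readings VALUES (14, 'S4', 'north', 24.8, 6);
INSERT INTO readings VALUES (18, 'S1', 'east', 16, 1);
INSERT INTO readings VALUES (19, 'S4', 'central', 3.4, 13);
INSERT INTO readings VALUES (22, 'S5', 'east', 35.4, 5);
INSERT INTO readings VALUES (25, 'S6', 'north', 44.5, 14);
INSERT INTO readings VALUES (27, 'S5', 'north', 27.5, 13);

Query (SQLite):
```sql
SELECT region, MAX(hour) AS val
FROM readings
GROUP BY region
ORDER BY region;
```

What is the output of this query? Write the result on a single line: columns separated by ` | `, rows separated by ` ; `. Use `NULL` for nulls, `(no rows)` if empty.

Partition readings by region; compute MAX(hour) within each group.
  central: ids {8, 19} → MAX(hour)=13
  east: ids {3, 11, 18, 22} → MAX(hour)=20
  north: ids {13, 14, 25, 27} → MAX(hour)=15

central | 13 ; east | 20 ; north | 15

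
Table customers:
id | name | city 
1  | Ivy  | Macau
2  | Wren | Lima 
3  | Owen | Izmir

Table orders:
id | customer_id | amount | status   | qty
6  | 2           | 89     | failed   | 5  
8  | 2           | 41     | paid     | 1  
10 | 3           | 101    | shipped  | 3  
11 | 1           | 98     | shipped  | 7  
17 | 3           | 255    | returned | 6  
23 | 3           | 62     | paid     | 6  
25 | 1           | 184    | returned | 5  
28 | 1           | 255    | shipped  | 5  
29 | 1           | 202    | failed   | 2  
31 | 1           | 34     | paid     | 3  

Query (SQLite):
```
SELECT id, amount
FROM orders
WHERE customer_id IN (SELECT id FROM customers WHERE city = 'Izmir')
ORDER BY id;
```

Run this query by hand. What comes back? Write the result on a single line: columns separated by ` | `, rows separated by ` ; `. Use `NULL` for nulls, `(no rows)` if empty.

10 | 101 ; 17 | 255 ; 23 | 62

Inner query: customers.id where city = 'Izmir'.
Outer: keep orders rows whose customer_id is in that set.
Inner query → {3}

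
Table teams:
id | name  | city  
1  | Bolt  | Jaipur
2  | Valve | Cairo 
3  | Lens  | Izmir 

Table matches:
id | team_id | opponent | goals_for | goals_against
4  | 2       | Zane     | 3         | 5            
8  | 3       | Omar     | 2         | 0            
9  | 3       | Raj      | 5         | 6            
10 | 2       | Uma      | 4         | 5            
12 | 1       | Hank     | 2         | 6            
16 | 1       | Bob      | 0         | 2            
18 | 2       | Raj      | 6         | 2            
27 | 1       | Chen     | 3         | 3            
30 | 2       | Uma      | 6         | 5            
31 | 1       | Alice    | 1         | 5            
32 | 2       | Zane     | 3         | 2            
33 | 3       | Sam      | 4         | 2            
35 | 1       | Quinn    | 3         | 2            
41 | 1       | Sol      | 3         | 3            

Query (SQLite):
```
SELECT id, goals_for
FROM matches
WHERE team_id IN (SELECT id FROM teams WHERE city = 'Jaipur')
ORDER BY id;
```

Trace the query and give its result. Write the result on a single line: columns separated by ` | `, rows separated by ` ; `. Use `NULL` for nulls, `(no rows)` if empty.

Inner query: teams.id where city = 'Jaipur'.
Outer: keep matches rows whose team_id is in that set.
Inner query → {1}

12 | 2 ; 16 | 0 ; 27 | 3 ; 31 | 1 ; 35 | 3 ; 41 | 3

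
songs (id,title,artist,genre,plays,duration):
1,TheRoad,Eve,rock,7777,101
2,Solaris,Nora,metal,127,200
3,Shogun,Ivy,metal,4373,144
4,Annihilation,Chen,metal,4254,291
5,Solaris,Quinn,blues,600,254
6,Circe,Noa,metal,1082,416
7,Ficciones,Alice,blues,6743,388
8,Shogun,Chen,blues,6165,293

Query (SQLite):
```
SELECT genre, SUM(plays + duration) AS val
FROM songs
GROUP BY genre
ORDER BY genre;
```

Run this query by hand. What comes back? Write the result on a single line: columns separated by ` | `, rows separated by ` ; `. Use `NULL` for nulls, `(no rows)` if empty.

For each row compute plays + duration.
Group by genre; take SUM of the expression per group.
  blues: ids {5, 7, 8} → SUM(plays + duration)=14443
  metal: ids {2, 3, 4, 6} → SUM(plays + duration)=10887
  rock: ids {1} → SUM(plays + duration)=7878

blues | 14443 ; metal | 10887 ; rock | 7878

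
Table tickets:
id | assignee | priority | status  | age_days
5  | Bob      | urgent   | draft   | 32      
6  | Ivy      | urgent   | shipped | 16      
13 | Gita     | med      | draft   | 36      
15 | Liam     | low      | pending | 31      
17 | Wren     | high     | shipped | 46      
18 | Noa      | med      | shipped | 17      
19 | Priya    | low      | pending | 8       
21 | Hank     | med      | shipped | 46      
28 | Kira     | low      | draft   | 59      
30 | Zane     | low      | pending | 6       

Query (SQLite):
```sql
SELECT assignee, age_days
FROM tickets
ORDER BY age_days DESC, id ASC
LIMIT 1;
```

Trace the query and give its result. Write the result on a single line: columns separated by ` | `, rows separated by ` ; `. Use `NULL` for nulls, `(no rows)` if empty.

Sort by age_days desc, tiebreak id asc: (59, id=28), (46, id=17), (46, id=21), (36, id=13) …. Take first 1.

Kira | 59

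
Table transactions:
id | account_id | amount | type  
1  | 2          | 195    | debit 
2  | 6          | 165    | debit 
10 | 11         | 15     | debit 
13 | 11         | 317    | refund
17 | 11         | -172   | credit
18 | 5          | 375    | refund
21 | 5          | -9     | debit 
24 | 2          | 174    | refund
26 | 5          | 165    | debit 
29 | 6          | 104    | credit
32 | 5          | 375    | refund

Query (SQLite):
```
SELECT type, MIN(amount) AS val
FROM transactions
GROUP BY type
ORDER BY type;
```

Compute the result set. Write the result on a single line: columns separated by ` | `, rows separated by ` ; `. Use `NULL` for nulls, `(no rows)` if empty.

Partition transactions by type; compute MIN(amount) within each group.
  credit: ids {17, 29} → MIN(amount)=-172
  debit: ids {1, 2, 10, 21, 26} → MIN(amount)=-9
  refund: ids {13, 18, 24, 32} → MIN(amount)=174

credit | -172 ; debit | -9 ; refund | 174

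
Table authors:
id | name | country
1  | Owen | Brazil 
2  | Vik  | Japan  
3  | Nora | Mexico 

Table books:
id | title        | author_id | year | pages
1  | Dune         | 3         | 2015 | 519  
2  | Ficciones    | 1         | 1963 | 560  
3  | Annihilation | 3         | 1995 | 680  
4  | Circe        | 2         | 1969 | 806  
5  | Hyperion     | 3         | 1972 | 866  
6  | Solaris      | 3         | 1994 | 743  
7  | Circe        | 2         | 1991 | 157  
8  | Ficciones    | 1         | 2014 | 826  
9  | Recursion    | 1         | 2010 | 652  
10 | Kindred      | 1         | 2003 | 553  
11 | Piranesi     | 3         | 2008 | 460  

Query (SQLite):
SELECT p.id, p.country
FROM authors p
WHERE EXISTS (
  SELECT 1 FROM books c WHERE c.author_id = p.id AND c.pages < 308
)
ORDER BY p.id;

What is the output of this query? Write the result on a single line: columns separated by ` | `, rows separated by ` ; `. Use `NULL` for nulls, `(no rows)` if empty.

2 | Japan

For each authors row, check whether any books with matching author_id has pages < 308.
Keep rows where that is true.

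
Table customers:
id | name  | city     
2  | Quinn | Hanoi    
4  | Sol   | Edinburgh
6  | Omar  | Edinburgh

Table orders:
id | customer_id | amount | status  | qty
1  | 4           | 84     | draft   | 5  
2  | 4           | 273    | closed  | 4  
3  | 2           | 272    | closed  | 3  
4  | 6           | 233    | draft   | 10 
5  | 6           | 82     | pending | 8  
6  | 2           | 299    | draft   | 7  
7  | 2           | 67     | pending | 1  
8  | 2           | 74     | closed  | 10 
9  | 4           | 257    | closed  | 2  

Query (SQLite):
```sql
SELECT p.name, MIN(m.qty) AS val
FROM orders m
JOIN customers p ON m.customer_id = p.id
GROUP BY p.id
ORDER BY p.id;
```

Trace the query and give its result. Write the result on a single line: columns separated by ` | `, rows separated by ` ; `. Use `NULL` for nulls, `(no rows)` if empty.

Quinn | 1 ; Sol | 2 ; Omar | 8

Join each orders row to its customers via customer_id.
Group joined rows by customers.id; compute MIN(m.qty) per group.
  2: ids {3, 6, 7, 8} → MIN(m.qty)=1
  4: ids {1, 2, 9} → MIN(m.qty)=2
  6: ids {4, 5} → MIN(m.qty)=8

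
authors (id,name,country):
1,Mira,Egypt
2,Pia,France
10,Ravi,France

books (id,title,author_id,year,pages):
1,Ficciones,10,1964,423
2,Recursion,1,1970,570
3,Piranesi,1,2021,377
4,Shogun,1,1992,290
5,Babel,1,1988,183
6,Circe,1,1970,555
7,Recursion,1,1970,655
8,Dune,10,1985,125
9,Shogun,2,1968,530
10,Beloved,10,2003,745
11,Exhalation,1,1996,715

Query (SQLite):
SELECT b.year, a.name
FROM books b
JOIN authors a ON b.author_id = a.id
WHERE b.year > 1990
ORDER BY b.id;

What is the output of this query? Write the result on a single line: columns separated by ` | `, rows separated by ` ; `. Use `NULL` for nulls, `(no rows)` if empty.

Each books row matches the authors row where author_id = authors.id.
Then keep rows with b.year > 1990.

2021 | Mira ; 1992 | Mira ; 2003 | Ravi ; 1996 | Mira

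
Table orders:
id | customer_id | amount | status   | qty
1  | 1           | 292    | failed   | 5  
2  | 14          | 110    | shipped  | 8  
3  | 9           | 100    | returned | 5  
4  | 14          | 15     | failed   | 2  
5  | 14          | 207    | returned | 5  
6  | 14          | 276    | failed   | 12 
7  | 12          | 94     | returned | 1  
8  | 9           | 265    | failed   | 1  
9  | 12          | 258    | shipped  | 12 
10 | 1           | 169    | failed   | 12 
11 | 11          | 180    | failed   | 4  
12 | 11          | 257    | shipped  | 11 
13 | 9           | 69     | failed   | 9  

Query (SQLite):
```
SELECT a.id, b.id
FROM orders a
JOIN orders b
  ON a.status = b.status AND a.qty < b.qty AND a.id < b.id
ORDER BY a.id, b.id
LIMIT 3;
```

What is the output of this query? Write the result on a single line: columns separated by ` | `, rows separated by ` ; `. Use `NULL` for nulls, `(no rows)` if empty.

1 | 6 ; 1 | 10 ; 1 | 13

Pairs (a,b) with same status, a.qty < b.qty, a.id < b.id.
status groups: failed:{1,4,6,8,10,11,13} returned:{3,5,7} shipped:{2,9,12}
Ordered by (a.id, b.id); first 3.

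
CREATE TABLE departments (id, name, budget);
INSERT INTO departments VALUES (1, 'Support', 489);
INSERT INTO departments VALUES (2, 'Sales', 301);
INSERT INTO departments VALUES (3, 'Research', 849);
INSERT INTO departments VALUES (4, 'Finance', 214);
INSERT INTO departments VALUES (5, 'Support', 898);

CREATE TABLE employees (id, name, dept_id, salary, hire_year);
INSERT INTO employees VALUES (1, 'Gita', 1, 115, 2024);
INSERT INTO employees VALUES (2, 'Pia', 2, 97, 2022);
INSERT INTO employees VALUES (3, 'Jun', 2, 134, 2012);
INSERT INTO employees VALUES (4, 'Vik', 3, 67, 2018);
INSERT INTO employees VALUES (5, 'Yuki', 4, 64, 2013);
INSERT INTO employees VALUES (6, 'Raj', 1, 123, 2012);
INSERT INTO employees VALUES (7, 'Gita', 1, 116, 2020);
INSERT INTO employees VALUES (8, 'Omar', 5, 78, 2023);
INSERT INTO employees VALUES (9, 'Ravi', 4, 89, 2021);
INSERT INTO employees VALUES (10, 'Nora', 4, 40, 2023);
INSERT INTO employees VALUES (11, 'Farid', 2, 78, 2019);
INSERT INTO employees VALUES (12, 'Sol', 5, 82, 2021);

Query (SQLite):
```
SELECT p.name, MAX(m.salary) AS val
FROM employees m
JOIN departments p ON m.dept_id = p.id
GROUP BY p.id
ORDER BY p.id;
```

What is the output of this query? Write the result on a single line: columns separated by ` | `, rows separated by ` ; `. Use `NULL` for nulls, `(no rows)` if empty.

Support | 123 ; Sales | 134 ; Research | 67 ; Finance | 89 ; Support | 82

Join each employees row to its departments via dept_id.
Group joined rows by departments.id; compute MAX(m.salary) per group.
  1: ids {1, 6, 7} → MAX(m.salary)=123
  2: ids {2, 3, 11} → MAX(m.salary)=134
  3: ids {4} → MAX(m.salary)=67
  4: ids {5, 9, 10} → MAX(m.salary)=89
  5: ids {8, 12} → MAX(m.salary)=82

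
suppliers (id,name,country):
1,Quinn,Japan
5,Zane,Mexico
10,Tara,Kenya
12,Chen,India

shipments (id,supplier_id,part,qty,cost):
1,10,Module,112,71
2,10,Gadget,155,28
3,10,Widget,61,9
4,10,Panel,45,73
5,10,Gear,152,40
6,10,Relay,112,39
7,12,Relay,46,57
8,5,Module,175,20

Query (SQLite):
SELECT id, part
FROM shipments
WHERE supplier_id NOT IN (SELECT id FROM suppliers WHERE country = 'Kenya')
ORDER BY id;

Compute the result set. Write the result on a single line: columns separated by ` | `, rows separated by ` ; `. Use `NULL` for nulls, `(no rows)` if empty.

Inner query: suppliers.id where country = 'Kenya'.
Outer: keep shipments rows whose supplier_id is not in that set.
Inner query → {10}

7 | Relay ; 8 | Module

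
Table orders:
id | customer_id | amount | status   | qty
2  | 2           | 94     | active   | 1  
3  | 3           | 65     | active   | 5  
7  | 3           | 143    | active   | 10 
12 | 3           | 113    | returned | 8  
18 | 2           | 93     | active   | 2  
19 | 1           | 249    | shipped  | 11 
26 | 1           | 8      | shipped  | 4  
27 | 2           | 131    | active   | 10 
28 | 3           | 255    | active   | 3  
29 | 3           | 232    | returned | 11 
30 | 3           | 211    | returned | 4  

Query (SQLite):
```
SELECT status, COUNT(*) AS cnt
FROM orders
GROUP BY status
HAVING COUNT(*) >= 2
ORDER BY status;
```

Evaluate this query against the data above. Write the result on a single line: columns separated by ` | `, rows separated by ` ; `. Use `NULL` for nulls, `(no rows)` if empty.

Partition orders by status; compute COUNT(*) within each group.
HAVING: keep groups with count ≥ 2.
  active: ids {2, 3, 7, 18, 27, 28} → COUNT(*)=6
  returned: ids {12, 29, 30} → COUNT(*)=3
  shipped: ids {19, 26} → COUNT(*)=2

active | 6 ; returned | 3 ; shipped | 2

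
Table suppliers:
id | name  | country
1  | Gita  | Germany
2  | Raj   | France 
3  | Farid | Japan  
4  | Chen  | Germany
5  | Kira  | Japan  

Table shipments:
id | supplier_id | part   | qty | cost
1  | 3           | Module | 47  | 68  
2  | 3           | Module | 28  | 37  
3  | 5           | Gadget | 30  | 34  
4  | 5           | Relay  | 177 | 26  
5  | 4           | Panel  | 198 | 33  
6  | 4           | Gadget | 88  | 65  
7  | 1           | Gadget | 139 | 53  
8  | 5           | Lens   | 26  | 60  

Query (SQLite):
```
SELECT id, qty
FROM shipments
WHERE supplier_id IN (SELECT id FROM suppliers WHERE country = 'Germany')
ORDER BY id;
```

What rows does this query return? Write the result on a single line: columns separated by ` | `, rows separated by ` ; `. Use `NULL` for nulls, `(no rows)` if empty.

5 | 198 ; 6 | 88 ; 7 | 139

Inner query: suppliers.id where country = 'Germany'.
Outer: keep shipments rows whose supplier_id is in that set.
Inner query → {1, 4}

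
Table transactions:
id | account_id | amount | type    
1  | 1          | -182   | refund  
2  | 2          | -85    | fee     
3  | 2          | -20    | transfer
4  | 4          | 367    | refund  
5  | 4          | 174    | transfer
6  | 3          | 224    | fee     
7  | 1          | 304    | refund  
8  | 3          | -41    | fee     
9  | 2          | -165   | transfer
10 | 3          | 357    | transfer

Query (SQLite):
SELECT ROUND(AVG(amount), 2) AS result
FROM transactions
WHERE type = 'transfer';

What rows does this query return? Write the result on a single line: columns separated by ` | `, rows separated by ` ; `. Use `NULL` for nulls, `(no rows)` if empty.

86.5

Rows where type='transfer' → amount values: [-20, 174, -165, 357].
AVG = 346 / 4 (rounded to 2 dp).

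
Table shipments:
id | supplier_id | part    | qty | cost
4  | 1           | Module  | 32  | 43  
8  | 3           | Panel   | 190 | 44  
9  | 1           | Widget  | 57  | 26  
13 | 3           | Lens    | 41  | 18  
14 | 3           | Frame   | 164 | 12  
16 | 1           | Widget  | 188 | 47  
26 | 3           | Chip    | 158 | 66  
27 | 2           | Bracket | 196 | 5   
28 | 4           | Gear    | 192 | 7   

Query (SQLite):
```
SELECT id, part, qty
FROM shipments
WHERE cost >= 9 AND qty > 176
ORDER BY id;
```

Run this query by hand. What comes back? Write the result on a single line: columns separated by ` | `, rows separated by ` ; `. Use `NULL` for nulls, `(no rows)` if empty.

cost >= 9: ids {4, 8, 9, 13, 14, 16, 26}
qty > 176: ids {8, 16, 27, 28}
Combine with AND.

8 | Panel | 190 ; 16 | Widget | 188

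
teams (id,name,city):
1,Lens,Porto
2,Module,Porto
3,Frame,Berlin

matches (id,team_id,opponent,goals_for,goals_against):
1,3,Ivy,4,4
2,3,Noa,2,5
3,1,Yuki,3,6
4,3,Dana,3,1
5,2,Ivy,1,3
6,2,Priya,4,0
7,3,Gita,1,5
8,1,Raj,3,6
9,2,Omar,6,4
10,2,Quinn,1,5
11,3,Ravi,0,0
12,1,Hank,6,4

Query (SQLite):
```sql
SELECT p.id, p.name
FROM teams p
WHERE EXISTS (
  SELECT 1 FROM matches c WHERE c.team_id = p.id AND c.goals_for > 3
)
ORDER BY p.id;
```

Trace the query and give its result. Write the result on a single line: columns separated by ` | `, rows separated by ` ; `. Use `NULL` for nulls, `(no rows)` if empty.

1 | Lens ; 2 | Module ; 3 | Frame

For each teams row, check whether any matches with matching team_id has goals_for > 3.
Keep rows where that is true.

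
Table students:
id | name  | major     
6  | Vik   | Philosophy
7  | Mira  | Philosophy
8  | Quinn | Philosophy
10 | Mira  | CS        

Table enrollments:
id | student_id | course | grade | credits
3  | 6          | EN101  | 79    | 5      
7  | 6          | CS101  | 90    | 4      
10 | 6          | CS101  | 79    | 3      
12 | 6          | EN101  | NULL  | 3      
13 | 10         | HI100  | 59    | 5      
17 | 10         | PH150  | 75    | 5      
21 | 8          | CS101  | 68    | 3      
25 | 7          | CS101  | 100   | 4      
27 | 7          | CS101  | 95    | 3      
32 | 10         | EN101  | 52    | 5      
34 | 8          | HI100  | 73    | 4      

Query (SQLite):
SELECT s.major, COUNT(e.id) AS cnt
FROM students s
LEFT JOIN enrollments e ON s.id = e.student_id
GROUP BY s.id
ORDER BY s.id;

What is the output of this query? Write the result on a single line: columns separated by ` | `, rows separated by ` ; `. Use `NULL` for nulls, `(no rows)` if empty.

LEFT JOIN keeps every students row; unmatched ones get NULL for enrollments columns.
Group by students.id and compute COUNT(e.id). COUNT(col) of an all-NULL group is 0.
  6: ids {3, 7, 10, 12} → COUNT(e.id)=4
  7: ids {25, 27} → COUNT(e.id)=2
  8: ids {21, 34} → COUNT(e.id)=2
  10: ids {13, 17, 32} → COUNT(e.id)=3

Philosophy | 4 ; Philosophy | 2 ; Philosophy | 2 ; CS | 3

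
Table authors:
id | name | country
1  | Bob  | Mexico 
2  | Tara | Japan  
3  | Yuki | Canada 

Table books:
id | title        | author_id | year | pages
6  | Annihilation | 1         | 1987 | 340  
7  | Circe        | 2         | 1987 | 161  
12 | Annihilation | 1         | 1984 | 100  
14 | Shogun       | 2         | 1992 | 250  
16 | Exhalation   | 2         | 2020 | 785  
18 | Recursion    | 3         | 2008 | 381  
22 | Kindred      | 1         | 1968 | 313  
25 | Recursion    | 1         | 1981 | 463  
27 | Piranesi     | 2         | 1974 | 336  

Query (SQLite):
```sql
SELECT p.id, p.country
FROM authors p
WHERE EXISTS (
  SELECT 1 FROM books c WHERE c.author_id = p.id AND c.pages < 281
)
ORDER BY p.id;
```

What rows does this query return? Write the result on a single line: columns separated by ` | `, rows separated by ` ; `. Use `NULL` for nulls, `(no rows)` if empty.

1 | Mexico ; 2 | Japan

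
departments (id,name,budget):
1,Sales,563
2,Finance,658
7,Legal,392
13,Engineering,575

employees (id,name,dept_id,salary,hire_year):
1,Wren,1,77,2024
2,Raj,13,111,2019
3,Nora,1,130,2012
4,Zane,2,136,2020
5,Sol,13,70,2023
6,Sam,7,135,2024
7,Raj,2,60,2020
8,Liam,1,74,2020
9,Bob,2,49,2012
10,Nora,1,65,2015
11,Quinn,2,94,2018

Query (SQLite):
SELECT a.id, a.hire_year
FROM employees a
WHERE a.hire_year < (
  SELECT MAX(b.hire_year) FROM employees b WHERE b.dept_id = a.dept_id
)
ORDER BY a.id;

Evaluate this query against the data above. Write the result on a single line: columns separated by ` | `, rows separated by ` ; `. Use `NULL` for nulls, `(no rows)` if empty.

For each employees row a, compute MAX(hire_year) over rows sharing a.dept_id.
Keep row a if a.hire_year < that per-group MAX.
  dept_id=1: MAX(hire_year) = 2024
  dept_id=2: MAX(hire_year) = 2020
  dept_id=7: MAX(hire_year) = 2024
  dept_id=13: MAX(hire_year) = 2023

2 | 2019 ; 3 | 2012 ; 8 | 2020 ; 9 | 2012 ; 10 | 2015 ; 11 | 2018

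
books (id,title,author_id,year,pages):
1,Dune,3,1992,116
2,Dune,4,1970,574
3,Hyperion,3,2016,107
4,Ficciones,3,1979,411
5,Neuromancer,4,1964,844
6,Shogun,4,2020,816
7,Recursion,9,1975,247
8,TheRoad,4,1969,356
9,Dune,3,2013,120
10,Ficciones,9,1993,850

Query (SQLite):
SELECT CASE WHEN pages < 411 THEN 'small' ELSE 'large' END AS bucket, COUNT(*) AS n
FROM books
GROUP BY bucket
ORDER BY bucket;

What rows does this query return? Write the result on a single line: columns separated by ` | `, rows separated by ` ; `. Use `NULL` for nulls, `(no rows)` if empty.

large | 5 ; small | 5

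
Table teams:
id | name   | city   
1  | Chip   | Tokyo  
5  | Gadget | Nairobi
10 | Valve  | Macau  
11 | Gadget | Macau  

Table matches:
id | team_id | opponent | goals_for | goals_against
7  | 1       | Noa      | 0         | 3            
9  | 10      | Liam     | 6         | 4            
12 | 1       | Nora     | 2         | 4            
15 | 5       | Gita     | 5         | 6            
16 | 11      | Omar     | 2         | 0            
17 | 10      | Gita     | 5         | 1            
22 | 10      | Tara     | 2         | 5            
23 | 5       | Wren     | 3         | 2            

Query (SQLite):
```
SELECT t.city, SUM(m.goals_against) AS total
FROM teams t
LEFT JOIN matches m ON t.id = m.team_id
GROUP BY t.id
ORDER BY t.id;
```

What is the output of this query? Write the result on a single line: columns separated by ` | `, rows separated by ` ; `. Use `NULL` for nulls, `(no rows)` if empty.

LEFT JOIN keeps every teams row; unmatched ones get NULL for matches columns.
Group by teams.id and compute SUM(m.goals_against). SUM over an all-NULL group is NULL.
  1: ids {7, 12} → SUM(m.goals_against)=7
  5: ids {15, 23} → SUM(m.goals_against)=8
  10: ids {9, 17, 22} → SUM(m.goals_against)=10
  11: ids {16} → SUM(m.goals_against)=0

Tokyo | 7 ; Nairobi | 8 ; Macau | 10 ; Macau | 0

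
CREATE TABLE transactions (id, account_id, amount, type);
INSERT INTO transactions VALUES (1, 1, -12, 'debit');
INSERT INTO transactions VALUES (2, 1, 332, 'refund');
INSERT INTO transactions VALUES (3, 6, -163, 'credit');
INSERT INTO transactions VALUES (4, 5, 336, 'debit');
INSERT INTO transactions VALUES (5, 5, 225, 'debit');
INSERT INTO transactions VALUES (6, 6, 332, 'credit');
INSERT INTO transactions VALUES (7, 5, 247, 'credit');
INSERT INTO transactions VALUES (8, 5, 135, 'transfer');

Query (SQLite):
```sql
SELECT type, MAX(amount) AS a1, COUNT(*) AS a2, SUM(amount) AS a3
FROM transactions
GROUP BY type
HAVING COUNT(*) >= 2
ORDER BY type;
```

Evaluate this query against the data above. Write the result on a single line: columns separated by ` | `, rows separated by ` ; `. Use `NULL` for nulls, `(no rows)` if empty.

credit | 332 | 3 | 416 ; debit | 336 | 3 | 549

Group transactions by type.
Per group compute: MAX(amount), COUNT(*), SUM(amount).
HAVING: drop groups with fewer than 2 rows.
  credit: ids {3, 6, 7} → MAX(amount)=332, COUNT(*)=3, SUM(amount)=416
  debit: ids {1, 4, 5} → MAX(amount)=336, COUNT(*)=3, SUM(amount)=549
  refund: ids {2} → MAX(amount)=332, COUNT(*)=1, SUM(amount)=332
  transfer: ids {8} → MAX(amount)=135, COUNT(*)=1, SUM(amount)=135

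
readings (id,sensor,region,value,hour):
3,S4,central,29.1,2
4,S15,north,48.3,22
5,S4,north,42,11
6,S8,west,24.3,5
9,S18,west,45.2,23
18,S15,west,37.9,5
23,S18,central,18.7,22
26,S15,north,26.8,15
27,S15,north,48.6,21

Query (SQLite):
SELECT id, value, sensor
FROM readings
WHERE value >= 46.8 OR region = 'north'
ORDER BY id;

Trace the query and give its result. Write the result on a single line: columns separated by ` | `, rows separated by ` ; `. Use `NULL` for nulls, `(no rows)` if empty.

4 | 48.3 | S15 ; 5 | 42 | S4 ; 26 | 26.8 | S15 ; 27 | 48.6 | S15

value >= 46.8: ids {4, 27}
region = 'north': ids {4, 5, 26, 27}
Combine with OR.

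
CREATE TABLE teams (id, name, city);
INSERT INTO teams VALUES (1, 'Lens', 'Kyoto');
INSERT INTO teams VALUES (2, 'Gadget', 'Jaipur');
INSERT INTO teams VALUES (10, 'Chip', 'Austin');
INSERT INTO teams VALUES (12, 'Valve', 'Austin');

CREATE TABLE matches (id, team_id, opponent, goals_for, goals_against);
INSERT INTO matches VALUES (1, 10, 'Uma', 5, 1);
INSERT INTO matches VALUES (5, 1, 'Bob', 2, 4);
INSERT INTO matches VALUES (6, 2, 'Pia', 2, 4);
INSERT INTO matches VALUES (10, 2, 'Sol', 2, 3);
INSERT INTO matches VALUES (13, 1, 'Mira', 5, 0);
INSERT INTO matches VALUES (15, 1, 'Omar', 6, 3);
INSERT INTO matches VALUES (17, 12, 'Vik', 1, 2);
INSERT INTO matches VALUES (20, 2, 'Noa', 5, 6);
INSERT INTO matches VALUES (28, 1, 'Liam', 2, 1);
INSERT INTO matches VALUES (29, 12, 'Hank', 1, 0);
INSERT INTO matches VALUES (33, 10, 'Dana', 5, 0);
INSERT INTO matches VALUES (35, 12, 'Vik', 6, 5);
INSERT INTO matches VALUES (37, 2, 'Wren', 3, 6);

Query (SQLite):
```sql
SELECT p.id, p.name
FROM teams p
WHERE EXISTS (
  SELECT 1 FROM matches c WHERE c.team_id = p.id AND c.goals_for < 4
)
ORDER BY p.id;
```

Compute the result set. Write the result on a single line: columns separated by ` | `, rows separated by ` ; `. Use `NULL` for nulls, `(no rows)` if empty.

For each teams row, check whether any matches with matching team_id has goals_for < 4.
Keep rows where that is true.

1 | Lens ; 2 | Gadget ; 12 | Valve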